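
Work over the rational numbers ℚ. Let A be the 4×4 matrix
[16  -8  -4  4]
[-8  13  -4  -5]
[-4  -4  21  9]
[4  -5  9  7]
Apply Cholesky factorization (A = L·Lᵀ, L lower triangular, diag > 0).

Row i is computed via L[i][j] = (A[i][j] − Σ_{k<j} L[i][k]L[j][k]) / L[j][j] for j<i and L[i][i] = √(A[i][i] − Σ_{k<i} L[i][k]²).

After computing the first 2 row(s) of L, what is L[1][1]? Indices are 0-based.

L[1][1] = 3

Step 1: L[0][0] = √(16) = 4.
  L[1][0] = (-8) / L[0][0] = -2.
Step 2: L[1][1] = √(9) = 3.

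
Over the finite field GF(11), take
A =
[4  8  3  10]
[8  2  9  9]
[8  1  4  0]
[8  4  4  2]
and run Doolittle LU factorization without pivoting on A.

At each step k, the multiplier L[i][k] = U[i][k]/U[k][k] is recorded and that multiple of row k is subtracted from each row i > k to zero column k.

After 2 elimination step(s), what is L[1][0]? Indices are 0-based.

L[1][0] = 2

[col 0] pivot 4
  R1 -= 2*R0 → (0, 8, 3, 0)  (L[1][0] := 2)
  R2 -= 2*R0 → (0, 7, 9, 2)  (L[2][0] := 2)
  R3 -= 2*R0 → (0, 10, 9, 4)  (L[3][0] := 2)
[col 1] pivot 8
  R2 -= 5*R1 → (0, 0, 5, 2)  (L[2][1] := 5)
  R3 -= 4*R1 → (0, 0, 8, 4)  (L[3][1] := 4)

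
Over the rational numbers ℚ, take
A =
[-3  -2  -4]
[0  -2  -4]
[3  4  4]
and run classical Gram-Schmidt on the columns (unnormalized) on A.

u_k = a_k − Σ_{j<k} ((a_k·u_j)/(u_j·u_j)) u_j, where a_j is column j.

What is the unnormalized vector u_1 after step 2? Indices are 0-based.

u_1 = (1, -2, 1)

Step 1: u_0 = a_0 = (-3, 0, 3).
Step 2: u_1 = a_1 − (1)·u_0 = (1, -2, 1).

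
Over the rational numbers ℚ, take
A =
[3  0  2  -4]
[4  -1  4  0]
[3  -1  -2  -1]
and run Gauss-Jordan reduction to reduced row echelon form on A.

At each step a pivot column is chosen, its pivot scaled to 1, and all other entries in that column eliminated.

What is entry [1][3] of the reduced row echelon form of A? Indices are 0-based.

M[1][3] = -19/4

pivot(0,0)=3: scale R0 → (1, 0, 2/3, -4/3)
  clear (1,0): R1 −= (4)R0 → (0, -1, 4/3, 16/3)
  clear (2,0): R2 −= (3)R0 → (0, -1, -4, 3)
pivot(1,1)=-1: scale R1 → (0, 1, -4/3, -16/3)
  clear (2,1): R2 −= (-1)R1 → (0, 0, -16/3, -7/3)
pivot(2,2)=-16/3: scale R2 → (0, 0, 1, 7/16)
  clear (0,2): R0 −= (2/3)R2 → (1, 0, 0, -13/8)
  clear (1,2): R1 −= (-4/3)R2 → (0, 1, 0, -19/4)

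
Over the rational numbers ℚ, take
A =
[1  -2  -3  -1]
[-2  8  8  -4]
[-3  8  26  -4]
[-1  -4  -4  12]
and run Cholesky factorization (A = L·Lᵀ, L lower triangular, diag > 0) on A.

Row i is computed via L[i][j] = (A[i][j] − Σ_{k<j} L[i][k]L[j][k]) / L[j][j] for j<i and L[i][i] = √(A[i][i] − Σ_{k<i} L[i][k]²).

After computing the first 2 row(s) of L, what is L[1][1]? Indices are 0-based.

L[1][1] = 2

Step 1: L[0][0] = √(1) = 1.
  L[1][0] = (-2) / L[0][0] = -2.
Step 2: L[1][1] = √(4) = 2.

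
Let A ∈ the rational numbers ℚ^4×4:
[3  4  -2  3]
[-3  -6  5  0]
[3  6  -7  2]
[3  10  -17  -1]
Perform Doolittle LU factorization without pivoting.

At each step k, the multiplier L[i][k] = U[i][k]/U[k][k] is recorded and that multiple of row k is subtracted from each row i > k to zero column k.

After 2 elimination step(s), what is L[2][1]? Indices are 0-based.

L[2][1] = -1

[col 0] pivot 3
  R1 -= -1*R0 → (0, -2, 3, 3)  (L[1][0] := -1)
  R2 -= 1*R0 → (0, 2, -5, -1)  (L[2][0] := 1)
  R3 -= 1*R0 → (0, 6, -15, -4)  (L[3][0] := 1)
[col 1] pivot -2
  R2 -= -1*R1 → (0, 0, -2, 2)  (L[2][1] := -1)
  R3 -= -3*R1 → (0, 0, -6, 5)  (L[3][1] := -3)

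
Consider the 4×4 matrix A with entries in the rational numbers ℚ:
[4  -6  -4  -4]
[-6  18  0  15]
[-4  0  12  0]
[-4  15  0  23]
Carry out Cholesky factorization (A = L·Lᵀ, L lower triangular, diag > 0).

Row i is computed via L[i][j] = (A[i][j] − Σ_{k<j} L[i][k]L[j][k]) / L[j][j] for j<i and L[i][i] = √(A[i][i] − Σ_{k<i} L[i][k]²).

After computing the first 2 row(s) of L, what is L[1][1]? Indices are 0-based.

L[1][1] = 3

Step 1: L[0][0] = √(4) = 2.
  L[1][0] = (-6) / L[0][0] = -3.
Step 2: L[1][1] = √(9) = 3.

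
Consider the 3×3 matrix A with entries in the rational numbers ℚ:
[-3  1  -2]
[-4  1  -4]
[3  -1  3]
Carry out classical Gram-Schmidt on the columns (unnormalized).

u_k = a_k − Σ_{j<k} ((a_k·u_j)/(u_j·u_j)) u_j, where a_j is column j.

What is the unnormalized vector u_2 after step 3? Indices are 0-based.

u_2 = (1/2, 0, 1/2)

Step 1: u_0 = a_0 = (-3, -4, 3).
Step 2: u_1 = a_1 − (-5/17)·u_0 = (2/17, -3/17, -2/17).
Step 3: u_2 = a_2 − (31/34)·u_0 − (2)·u_1 = (1/2, 0, 1/2).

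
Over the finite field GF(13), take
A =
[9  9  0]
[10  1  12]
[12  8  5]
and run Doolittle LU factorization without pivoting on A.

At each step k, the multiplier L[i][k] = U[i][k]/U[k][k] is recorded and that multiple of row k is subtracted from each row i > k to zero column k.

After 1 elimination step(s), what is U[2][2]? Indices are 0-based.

Step 1: pivot at (0,0) is 9.
  row1 ← row1 − (4)·row0  ⇒  L[1][0]=4, U row1=(0, 4, 12)
  row2 ← row2 − (10)·row0  ⇒  L[2][0]=10, U row2=(0, 9, 5)

U[2][2] = 5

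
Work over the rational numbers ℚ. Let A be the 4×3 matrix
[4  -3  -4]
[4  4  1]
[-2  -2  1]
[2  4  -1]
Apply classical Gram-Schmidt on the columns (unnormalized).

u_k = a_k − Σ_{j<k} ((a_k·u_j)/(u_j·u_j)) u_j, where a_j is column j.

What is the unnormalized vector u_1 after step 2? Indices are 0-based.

u_1 = (-23/5, 12/5, -6/5, 16/5)

Step 1: u_0 = a_0 = (4, 4, -2, 2).
Step 2: u_1 = a_1 − (2/5)·u_0 = (-23/5, 12/5, -6/5, 16/5).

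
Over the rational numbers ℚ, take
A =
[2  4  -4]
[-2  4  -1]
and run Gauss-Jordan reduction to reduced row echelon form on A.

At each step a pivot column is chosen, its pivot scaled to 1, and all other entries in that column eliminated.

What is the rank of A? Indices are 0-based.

step 1: normalize row 0 (÷2) = (1, 2, -2)
  row 1: subtract -2×row0 = (0, 8, -5)
step 2: normalize row 1 (÷8) = (0, 1, -5/8)
  row 0: subtract 2×row1 = (1, 0, -3/4)

rank = 2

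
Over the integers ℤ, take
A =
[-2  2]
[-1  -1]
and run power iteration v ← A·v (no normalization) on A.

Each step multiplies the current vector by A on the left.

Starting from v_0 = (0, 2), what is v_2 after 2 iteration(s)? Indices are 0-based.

v_2 = (-12, -2)

v_0 = (0, 2).
v_1 = A·v_0 = (4, -2).
v_2 = A·v_1 = (-12, -2).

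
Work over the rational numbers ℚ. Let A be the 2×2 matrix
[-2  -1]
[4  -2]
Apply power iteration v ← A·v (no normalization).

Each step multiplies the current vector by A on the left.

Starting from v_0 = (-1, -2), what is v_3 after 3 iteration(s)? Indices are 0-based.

v_0 = (-1, -2).
v_1 = A·v_0 = (4, 0).
v_2 = A·v_1 = (-8, 16).
v_3 = A·v_2 = (0, -64).

v_3 = (0, -64)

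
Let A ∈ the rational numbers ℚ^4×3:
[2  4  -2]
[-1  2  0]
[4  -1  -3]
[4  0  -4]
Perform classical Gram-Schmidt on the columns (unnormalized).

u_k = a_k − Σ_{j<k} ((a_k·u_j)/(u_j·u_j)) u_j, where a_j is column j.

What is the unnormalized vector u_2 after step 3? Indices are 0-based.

u_2 = (262/773, -420/773, 208/773, -444/773)

Step 1: u_0 = a_0 = (2, -1, 4, 4).
Step 2: u_1 = a_1 − (2/37)·u_0 = (144/37, 76/37, -45/37, -8/37).
Step 3: u_2 = a_2 − (-32/37)·u_0 − (-121/773)·u_1 = (262/773, -420/773, 208/773, -444/773).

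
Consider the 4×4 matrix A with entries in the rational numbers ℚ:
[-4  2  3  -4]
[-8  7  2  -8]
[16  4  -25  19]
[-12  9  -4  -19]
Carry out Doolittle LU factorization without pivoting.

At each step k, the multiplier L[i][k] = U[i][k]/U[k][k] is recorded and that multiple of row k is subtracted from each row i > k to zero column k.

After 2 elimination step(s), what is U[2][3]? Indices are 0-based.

Step 1: pivot at (0,0) is -4.
  row1 ← row1 − (2)·row0  ⇒  L[1][0]=2, U row1=(0, 3, -4, 0)
  row2 ← row2 − (-4)·row0  ⇒  L[2][0]=-4, U row2=(0, 12, -13, 3)
  row3 ← row3 − (3)·row0  ⇒  L[3][0]=3, U row3=(0, 3, -13, -7)
Step 2: pivot at (1,1) is 3.
  row2 ← row2 − (4)·row1  ⇒  L[2][1]=4, U row2=(0, 0, 3, 3)
  row3 ← row3 − (1)·row1  ⇒  L[3][1]=1, U row3=(0, 0, -9, -7)

U[2][3] = 3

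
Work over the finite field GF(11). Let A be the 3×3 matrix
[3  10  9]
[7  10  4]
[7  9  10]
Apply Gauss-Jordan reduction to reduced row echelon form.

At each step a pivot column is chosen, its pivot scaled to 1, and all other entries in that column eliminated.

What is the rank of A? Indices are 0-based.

rank = 3

step 1: normalize row 0 (÷3) = (1, 7, 3)
  row 1: subtract 7×row0 = (0, 5, 5)
  row 2: subtract 7×row0 = (0, 4, 0)
step 2: normalize row 1 (÷5) = (0, 1, 1)
  row 0: subtract 7×row1 = (1, 0, 7)
  row 2: subtract 4×row1 = (0, 0, 7)
step 3: normalize row 2 (÷7) = (0, 0, 1)
  row 0: subtract 7×row2 = (1, 0, 0)
  row 1: subtract 1×row2 = (0, 1, 0)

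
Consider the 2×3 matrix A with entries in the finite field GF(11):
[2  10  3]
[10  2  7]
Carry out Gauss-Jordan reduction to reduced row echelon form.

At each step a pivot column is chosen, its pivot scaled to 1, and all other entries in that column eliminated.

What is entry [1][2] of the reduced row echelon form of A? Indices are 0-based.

[1] R0 /= 2  ⇒  (1, 5, 7)
     R1 -= 10·R0  ⇒  (0, 7, 3)
[2] R1 /= 7  ⇒  (0, 1, 2)
     R0 -= 5·R1  ⇒  (1, 0, 8)

M[1][2] = 2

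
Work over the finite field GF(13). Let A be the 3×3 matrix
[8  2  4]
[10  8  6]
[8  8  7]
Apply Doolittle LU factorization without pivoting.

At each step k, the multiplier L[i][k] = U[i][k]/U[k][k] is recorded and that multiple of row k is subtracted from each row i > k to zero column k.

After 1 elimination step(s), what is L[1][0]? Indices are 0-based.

Step 1: pivot at (0,0) is 8.
  row1 ← row1 − (11)·row0  ⇒  L[1][0]=11, U row1=(0, 12, 1)
  row2 ← row2 − (1)·row0  ⇒  L[2][0]=1, U row2=(0, 6, 3)

L[1][0] = 11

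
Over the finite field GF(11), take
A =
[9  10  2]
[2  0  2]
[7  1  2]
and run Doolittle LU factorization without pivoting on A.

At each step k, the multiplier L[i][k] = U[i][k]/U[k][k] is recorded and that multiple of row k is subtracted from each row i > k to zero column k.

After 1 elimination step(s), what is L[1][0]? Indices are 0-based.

Step 1: pivot at (0,0) is 9.
  row1 ← row1 − (10)·row0  ⇒  L[1][0]=10, U row1=(0, 10, 4)
  row2 ← row2 − (2)·row0  ⇒  L[2][0]=2, U row2=(0, 3, 9)

L[1][0] = 10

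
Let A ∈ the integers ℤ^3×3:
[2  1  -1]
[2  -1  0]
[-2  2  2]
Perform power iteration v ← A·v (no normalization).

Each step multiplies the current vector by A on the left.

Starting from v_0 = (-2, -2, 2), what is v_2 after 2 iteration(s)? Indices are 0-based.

v_2 = (-22, -14, 20)

v_0 = (-2, -2, 2).
v_1 = A·v_0 = (-8, -2, 4).
v_2 = A·v_1 = (-22, -14, 20).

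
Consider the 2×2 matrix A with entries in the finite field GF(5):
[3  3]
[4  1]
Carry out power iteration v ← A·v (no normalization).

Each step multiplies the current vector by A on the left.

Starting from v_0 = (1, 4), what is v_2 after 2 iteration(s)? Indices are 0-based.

v_2 = (4, 3)

v_0 = (1, 4).
v_1 = A·v_0 = (0, 3).
v_2 = A·v_1 = (4, 3).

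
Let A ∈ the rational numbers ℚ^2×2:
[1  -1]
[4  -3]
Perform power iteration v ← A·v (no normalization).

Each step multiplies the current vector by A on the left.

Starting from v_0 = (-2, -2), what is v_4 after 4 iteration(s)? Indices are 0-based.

v_4 = (6, 14)

v_0 = (-2, -2).
v_1 = A·v_0 = (0, -2).
v_2 = A·v_1 = (2, 6).
v_3 = A·v_2 = (-4, -10).
v_4 = A·v_3 = (6, 14).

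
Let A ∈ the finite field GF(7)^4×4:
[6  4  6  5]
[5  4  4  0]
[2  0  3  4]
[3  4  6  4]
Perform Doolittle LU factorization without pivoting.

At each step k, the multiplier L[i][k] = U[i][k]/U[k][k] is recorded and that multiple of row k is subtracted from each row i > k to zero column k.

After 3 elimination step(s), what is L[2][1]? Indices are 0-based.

L[2][1] = 5

k=0: U[0][0]=6
  eliminate (1,0): mult=2, new row 1: (0, 3, 6, 4); set L[1][0]=2
  eliminate (2,0): mult=5, new row 2: (0, 1, 1, 0); set L[2][0]=5
  eliminate (3,0): mult=4, new row 3: (0, 2, 3, 5); set L[3][0]=4
k=1: U[1][1]=3
  eliminate (2,1): mult=5, new row 2: (0, 0, 6, 1); set L[2][1]=5
  eliminate (3,1): mult=3, new row 3: (0, 0, 6, 0); set L[3][1]=3
k=2: U[2][2]=6
  eliminate (3,2): mult=1, new row 3: (0, 0, 0, 6); set L[3][2]=1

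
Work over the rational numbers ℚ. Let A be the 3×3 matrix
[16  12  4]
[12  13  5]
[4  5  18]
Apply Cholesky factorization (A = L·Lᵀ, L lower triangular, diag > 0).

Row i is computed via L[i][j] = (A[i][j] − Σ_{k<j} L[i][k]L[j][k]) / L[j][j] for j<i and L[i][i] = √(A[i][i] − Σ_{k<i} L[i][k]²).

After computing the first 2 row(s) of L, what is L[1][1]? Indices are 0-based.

Step 1: L[0][0] = √(16) = 4.
  L[1][0] = (12) / L[0][0] = 3.
Step 2: L[1][1] = √(4) = 2.

L[1][1] = 2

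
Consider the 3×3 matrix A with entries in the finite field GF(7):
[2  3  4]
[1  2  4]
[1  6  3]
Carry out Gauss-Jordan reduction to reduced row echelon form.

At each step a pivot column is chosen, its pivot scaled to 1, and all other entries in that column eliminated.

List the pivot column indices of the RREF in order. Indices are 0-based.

step 1: normalize row 0 (÷2) = (1, 5, 2)
  row 1: subtract 1×row0 = (0, 4, 2)
  row 2: subtract 1×row0 = (0, 1, 1)
step 2: normalize row 1 (÷4) = (0, 1, 4)
  row 0: subtract 5×row1 = (1, 0, 3)
  row 2: subtract 1×row1 = (0, 0, 4)
step 3: normalize row 2 (÷4) = (0, 0, 1)
  row 0: subtract 3×row2 = (1, 0, 0)
  row 1: subtract 4×row2 = (0, 1, 0)

pivot columns: 0, 1, 2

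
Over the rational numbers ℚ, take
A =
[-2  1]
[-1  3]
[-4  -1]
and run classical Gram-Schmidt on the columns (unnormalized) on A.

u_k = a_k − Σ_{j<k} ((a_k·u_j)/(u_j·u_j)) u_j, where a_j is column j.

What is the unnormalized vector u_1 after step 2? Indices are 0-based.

u_1 = (19/21, 62/21, -25/21)

Step 1: u_0 = a_0 = (-2, -1, -4).
Step 2: u_1 = a_1 − (-1/21)·u_0 = (19/21, 62/21, -25/21).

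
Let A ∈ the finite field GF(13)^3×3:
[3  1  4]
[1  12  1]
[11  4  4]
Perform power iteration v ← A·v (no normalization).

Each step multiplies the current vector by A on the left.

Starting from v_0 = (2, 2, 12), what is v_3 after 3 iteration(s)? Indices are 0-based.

v_3 = (3, 7, 2)

v_0 = (2, 2, 12).
v_1 = A·v_0 = (4, 12, 0).
v_2 = A·v_1 = (11, 5, 1).
v_3 = A·v_2 = (3, 7, 2).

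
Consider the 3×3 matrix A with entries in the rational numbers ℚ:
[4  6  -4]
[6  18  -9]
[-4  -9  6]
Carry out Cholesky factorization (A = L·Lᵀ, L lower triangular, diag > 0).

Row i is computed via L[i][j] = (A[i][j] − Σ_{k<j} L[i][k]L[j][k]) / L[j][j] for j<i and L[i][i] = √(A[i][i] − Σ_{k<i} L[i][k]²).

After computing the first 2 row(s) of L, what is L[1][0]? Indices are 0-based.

L[1][0] = 3

Step 1: L[0][0] = √(4) = 2.
  L[1][0] = (6) / L[0][0] = 3.
Step 2: L[1][1] = √(9) = 3.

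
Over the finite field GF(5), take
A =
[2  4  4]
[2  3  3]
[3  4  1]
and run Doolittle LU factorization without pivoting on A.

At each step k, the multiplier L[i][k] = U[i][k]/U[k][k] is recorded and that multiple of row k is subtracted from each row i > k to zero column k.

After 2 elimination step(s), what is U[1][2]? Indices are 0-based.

U[1][2] = 4

k=0: U[0][0]=2
  eliminate (1,0): mult=1, new row 1: (0, 4, 4); set L[1][0]=1
  eliminate (2,0): mult=4, new row 2: (0, 3, 0); set L[2][0]=4
k=1: U[1][1]=4
  eliminate (2,1): mult=2, new row 2: (0, 0, 2); set L[2][1]=2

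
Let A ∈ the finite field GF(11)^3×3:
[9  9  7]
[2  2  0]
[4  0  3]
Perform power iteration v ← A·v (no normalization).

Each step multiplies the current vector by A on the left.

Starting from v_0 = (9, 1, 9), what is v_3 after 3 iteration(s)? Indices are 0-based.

v_3 = (6, 2, 0)

v_0 = (9, 1, 9).
v_1 = A·v_0 = (10, 9, 8).
v_2 = A·v_1 = (7, 5, 9).
v_3 = A·v_2 = (6, 2, 0).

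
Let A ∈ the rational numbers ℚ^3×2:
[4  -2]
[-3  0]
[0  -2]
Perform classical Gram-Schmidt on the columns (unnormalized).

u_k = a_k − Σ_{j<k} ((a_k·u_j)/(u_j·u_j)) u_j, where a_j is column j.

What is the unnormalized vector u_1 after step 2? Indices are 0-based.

Step 1: u_0 = a_0 = (4, -3, 0).
Step 2: u_1 = a_1 − (-8/25)·u_0 = (-18/25, -24/25, -2).

u_1 = (-18/25, -24/25, -2)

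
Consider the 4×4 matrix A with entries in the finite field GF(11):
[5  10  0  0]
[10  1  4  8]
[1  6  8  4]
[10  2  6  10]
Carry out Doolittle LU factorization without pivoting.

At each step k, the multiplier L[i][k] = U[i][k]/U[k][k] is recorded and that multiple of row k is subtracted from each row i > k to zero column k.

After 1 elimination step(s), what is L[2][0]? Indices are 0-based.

k=0: U[0][0]=5
  eliminate (1,0): mult=2, new row 1: (0, 3, 4, 8); set L[1][0]=2
  eliminate (2,0): mult=9, new row 2: (0, 4, 8, 4); set L[2][0]=9
  eliminate (3,0): mult=2, new row 3: (0, 4, 6, 10); set L[3][0]=2

L[2][0] = 9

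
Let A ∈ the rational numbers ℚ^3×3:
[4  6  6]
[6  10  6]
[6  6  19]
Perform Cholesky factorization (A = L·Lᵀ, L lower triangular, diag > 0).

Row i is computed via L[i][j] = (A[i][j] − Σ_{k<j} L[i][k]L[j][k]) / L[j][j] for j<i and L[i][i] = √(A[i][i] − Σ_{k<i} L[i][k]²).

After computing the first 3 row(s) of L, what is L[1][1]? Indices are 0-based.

L[1][1] = 1

Step 1: L[0][0] = √(4) = 2.
  L[1][0] = (6) / L[0][0] = 3.
Step 2: L[1][1] = √(1) = 1.
  L[2][0] = (6) / L[0][0] = 3.
  L[2][1] = (-3) / L[1][1] = -3.
Step 3: L[2][2] = √(1) = 1.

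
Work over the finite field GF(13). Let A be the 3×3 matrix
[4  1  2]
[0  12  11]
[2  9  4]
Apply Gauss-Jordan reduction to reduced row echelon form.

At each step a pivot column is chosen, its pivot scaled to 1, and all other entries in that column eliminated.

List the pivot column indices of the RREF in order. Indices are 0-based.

[1] R0 /= 4  ⇒  (1, 10, 7)
     R2 -= 2·R0  ⇒  (0, 2, 3)
[2] R1 /= 12  ⇒  (0, 1, 2)
     R0 -= 10·R1  ⇒  (1, 0, 0)
     R2 -= 2·R1  ⇒  (0, 0, 12)
[3] R2 /= 12  ⇒  (0, 0, 1)
     R1 -= 2·R2  ⇒  (0, 1, 0)

pivot columns: 0, 1, 2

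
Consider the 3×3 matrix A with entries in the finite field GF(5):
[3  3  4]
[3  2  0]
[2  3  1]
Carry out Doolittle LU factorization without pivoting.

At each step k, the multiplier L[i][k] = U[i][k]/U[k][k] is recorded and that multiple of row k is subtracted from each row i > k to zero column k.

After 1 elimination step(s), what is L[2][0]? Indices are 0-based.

Step 1: pivot at (0,0) is 3.
  row1 ← row1 − (1)·row0  ⇒  L[1][0]=1, U row1=(0, 4, 1)
  row2 ← row2 − (4)·row0  ⇒  L[2][0]=4, U row2=(0, 1, 0)

L[2][0] = 4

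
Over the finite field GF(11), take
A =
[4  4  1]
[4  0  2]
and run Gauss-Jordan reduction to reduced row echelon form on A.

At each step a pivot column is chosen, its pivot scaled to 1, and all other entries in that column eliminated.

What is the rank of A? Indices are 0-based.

rank = 2

pivot(0,0)=4: scale R0 → (1, 1, 3)
  clear (1,0): R1 −= (4)R0 → (0, 7, 1)
pivot(1,1)=7: scale R1 → (0, 1, 8)
  clear (0,1): R0 −= (1)R1 → (1, 0, 6)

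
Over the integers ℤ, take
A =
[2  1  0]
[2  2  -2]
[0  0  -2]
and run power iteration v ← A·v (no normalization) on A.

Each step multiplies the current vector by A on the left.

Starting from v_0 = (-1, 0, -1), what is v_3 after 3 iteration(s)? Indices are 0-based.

v_0 = (-1, 0, -1).
v_1 = A·v_0 = (-2, 0, 2).
v_2 = A·v_1 = (-4, -8, -4).
v_3 = A·v_2 = (-16, -16, 8).

v_3 = (-16, -16, 8)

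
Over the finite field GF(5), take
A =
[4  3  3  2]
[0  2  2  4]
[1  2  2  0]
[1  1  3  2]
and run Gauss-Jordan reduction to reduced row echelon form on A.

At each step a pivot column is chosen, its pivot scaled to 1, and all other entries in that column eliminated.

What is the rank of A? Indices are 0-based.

rank = 4

[1] R0 /= 4  ⇒  (1, 2, 2, 3)
     R2 -= 1·R0  ⇒  (0, 0, 0, 2)
     R3 -= 1·R0  ⇒  (0, 4, 1, 4)
[2] R1 /= 2  ⇒  (0, 1, 1, 2)
     R0 -= 2·R1  ⇒  (1, 0, 0, 4)
     R3 -= 4·R1  ⇒  (0, 0, 2, 1)
[3] R2 <-> R3
[3] R2 /= 2  ⇒  (0, 0, 1, 3)
     R1 -= 1·R2  ⇒  (0, 1, 0, 4)
[4] R3 /= 2  ⇒  (0, 0, 0, 1)
     R0 -= 4·R3  ⇒  (1, 0, 0, 0)
     R1 -= 4·R3  ⇒  (0, 1, 0, 0)
     R2 -= 3·R3  ⇒  (0, 0, 1, 0)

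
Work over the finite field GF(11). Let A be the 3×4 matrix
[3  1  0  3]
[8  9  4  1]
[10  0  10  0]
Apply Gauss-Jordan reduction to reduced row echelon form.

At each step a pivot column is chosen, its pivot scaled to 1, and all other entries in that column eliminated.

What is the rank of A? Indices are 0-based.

rank = 3

step 1: normalize row 0 (÷3) = (1, 4, 0, 1)
  row 1: subtract 8×row0 = (0, 10, 4, 4)
  row 2: subtract 10×row0 = (0, 4, 10, 1)
step 2: normalize row 1 (÷10) = (0, 1, 7, 7)
  row 0: subtract 4×row1 = (1, 0, 5, 6)
  row 2: subtract 4×row1 = (0, 0, 4, 6)
step 3: normalize row 2 (÷4) = (0, 0, 1, 7)
  row 0: subtract 5×row2 = (1, 0, 0, 4)
  row 1: subtract 7×row2 = (0, 1, 0, 2)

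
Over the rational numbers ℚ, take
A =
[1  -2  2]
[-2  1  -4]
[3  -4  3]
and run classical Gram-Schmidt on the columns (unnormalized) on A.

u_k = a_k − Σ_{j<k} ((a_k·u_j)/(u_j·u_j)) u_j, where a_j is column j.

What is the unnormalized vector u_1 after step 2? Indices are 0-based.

Step 1: u_0 = a_0 = (1, -2, 3).
Step 2: u_1 = a_1 − (-8/7)·u_0 = (-6/7, -9/7, -4/7).

u_1 = (-6/7, -9/7, -4/7)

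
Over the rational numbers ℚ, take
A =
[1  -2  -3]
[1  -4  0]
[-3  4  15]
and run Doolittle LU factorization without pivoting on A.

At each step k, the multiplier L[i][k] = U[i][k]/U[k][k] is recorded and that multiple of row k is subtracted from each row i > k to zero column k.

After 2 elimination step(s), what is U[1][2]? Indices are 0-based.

U[1][2] = 3

k=0: U[0][0]=1
  eliminate (1,0): mult=1, new row 1: (0, -2, 3); set L[1][0]=1
  eliminate (2,0): mult=-3, new row 2: (0, -2, 6); set L[2][0]=-3
k=1: U[1][1]=-2
  eliminate (2,1): mult=1, new row 2: (0, 0, 3); set L[2][1]=1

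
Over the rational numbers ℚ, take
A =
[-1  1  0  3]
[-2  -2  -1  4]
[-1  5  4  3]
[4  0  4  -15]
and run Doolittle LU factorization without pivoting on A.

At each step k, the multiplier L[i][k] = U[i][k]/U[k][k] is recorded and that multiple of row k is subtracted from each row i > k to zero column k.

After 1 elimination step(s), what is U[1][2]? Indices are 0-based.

U[1][2] = -1

Step 1: pivot at (0,0) is -1.
  row1 ← row1 − (2)·row0  ⇒  L[1][0]=2, U row1=(0, -4, -1, -2)
  row2 ← row2 − (1)·row0  ⇒  L[2][0]=1, U row2=(0, 4, 4, 0)
  row3 ← row3 − (-4)·row0  ⇒  L[3][0]=-4, U row3=(0, 4, 4, -3)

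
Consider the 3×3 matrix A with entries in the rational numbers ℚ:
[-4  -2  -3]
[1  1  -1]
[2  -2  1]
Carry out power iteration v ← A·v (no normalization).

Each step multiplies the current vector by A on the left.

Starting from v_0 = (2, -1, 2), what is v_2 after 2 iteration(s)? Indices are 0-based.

v_2 = (26, -21, -14)

v_0 = (2, -1, 2).
v_1 = A·v_0 = (-12, -1, 8).
v_2 = A·v_1 = (26, -21, -14).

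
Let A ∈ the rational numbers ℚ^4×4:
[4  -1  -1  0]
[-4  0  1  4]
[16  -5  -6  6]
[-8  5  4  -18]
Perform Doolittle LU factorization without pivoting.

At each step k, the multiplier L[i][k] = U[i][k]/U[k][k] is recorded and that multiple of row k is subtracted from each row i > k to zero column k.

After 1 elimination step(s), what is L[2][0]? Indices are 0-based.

[col 0] pivot 4
  R1 -= -1*R0 → (0, -1, 0, 4)  (L[1][0] := -1)
  R2 -= 4*R0 → (0, -1, -2, 6)  (L[2][0] := 4)
  R3 -= -2*R0 → (0, 3, 2, -18)  (L[3][0] := -2)

L[2][0] = 4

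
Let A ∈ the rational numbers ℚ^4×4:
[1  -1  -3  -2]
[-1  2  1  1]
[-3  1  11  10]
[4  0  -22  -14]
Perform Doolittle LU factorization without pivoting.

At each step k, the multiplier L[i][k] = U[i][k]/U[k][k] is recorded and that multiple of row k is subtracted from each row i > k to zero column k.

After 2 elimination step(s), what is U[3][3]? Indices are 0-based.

Step 1: pivot at (0,0) is 1.
  row1 ← row1 − (-1)·row0  ⇒  L[1][0]=-1, U row1=(0, 1, -2, -1)
  row2 ← row2 − (-3)·row0  ⇒  L[2][0]=-3, U row2=(0, -2, 2, 4)
  row3 ← row3 − (4)·row0  ⇒  L[3][0]=4, U row3=(0, 4, -10, -6)
Step 2: pivot at (1,1) is 1.
  row2 ← row2 − (-2)·row1  ⇒  L[2][1]=-2, U row2=(0, 0, -2, 2)
  row3 ← row3 − (4)·row1  ⇒  L[3][1]=4, U row3=(0, 0, -2, -2)

U[3][3] = -2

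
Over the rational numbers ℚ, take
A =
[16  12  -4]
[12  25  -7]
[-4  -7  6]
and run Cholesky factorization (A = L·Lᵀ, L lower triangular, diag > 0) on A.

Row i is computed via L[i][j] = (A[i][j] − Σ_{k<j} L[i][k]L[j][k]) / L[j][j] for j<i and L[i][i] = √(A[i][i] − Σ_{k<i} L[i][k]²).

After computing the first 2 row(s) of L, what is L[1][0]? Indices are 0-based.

L[1][0] = 3

Step 1: L[0][0] = √(16) = 4.
  L[1][0] = (12) / L[0][0] = 3.
Step 2: L[1][1] = √(16) = 4.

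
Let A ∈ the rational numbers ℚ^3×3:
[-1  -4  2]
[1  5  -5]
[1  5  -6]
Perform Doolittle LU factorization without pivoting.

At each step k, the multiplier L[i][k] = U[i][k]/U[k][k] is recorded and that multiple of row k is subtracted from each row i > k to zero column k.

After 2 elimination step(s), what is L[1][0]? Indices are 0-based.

L[1][0] = -1

Step 1: pivot at (0,0) is -1.
  row1 ← row1 − (-1)·row0  ⇒  L[1][0]=-1, U row1=(0, 1, -3)
  row2 ← row2 − (-1)·row0  ⇒  L[2][0]=-1, U row2=(0, 1, -4)
Step 2: pivot at (1,1) is 1.
  row2 ← row2 − (1)·row1  ⇒  L[2][1]=1, U row2=(0, 0, -1)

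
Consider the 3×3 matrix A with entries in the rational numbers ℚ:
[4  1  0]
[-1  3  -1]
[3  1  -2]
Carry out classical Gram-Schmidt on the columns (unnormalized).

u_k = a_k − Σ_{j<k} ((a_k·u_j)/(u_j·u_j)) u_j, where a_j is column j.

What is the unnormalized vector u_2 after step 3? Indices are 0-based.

u_2 = (25/27, 5/54, -65/54)

Step 1: u_0 = a_0 = (4, -1, 3).
Step 2: u_1 = a_1 − (2/13)·u_0 = (5/13, 41/13, 7/13).
Step 3: u_2 = a_2 − (-5/26)·u_0 − (-11/27)·u_1 = (25/27, 5/54, -65/54).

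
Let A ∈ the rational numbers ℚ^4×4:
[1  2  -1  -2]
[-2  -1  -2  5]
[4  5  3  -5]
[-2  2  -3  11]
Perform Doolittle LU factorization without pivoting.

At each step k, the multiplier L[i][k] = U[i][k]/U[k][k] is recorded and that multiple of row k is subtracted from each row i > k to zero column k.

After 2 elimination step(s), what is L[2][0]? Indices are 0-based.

L[2][0] = 4

[col 0] pivot 1
  R1 -= -2*R0 → (0, 3, -4, 1)  (L[1][0] := -2)
  R2 -= 4*R0 → (0, -3, 7, 3)  (L[2][0] := 4)
  R3 -= -2*R0 → (0, 6, -5, 7)  (L[3][0] := -2)
[col 1] pivot 3
  R2 -= -1*R1 → (0, 0, 3, 4)  (L[2][1] := -1)
  R3 -= 2*R1 → (0, 0, 3, 5)  (L[3][1] := 2)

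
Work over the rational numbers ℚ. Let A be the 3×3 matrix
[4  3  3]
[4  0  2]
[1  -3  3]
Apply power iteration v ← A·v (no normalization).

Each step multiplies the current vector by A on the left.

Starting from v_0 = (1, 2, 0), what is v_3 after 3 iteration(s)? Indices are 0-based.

v_0 = (1, 2, 0).
v_1 = A·v_0 = (10, 4, -5).
v_2 = A·v_1 = (37, 30, -17).
v_3 = A·v_2 = (187, 114, -104).

v_3 = (187, 114, -104)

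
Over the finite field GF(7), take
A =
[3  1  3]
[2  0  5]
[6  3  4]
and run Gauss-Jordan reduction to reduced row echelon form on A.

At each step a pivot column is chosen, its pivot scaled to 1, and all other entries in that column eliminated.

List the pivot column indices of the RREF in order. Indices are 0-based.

pivot columns: 0, 1, 2

pivot(0,0)=3: scale R0 → (1, 5, 1)
  clear (1,0): R1 −= (2)R0 → (0, 4, 3)
  clear (2,0): R2 −= (6)R0 → (0, 1, 5)
pivot(1,1)=4: scale R1 → (0, 1, 6)
  clear (0,1): R0 −= (5)R1 → (1, 0, 6)
  clear (2,1): R2 −= (1)R1 → (0, 0, 6)
pivot(2,2)=6: scale R2 → (0, 0, 1)
  clear (0,2): R0 −= (6)R2 → (1, 0, 0)
  clear (1,2): R1 −= (6)R2 → (0, 1, 0)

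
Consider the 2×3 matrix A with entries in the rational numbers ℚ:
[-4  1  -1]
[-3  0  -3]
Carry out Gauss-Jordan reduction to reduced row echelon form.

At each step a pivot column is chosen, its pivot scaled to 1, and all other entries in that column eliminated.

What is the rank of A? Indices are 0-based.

rank = 2

step 1: normalize row 0 (÷-4) = (1, -1/4, 1/4)
  row 1: subtract -3×row0 = (0, -3/4, -9/4)
step 2: normalize row 1 (÷-3/4) = (0, 1, 3)
  row 0: subtract -1/4×row1 = (1, 0, 1)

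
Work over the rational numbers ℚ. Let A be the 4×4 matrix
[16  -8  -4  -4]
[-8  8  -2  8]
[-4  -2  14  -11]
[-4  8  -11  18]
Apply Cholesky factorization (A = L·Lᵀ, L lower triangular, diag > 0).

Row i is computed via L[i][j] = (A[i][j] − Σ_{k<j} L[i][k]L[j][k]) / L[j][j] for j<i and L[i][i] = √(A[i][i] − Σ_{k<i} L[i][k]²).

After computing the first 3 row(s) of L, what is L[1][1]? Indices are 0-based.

L[1][1] = 2

Step 1: L[0][0] = √(16) = 4.
  L[1][0] = (-8) / L[0][0] = -2.
Step 2: L[1][1] = √(4) = 2.
  L[2][0] = (-4) / L[0][0] = -1.
  L[2][1] = (-4) / L[1][1] = -2.
Step 3: L[2][2] = √(9) = 3.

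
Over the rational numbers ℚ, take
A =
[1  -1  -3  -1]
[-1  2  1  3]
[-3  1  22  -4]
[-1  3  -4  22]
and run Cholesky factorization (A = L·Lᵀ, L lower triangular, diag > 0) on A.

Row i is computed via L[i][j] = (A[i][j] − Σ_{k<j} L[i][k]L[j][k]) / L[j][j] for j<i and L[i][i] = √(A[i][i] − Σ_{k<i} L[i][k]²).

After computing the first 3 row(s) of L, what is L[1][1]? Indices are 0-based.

L[1][1] = 1

Step 1: L[0][0] = √(1) = 1.
  L[1][0] = (-1) / L[0][0] = -1.
Step 2: L[1][1] = √(1) = 1.
  L[2][0] = (-3) / L[0][0] = -3.
  L[2][1] = (-2) / L[1][1] = -2.
Step 3: L[2][2] = √(9) = 3.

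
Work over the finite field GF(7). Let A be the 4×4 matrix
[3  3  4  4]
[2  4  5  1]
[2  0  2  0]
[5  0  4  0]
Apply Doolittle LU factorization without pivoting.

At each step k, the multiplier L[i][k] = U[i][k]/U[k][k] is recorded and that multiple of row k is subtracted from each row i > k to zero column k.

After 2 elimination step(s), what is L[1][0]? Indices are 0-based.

[col 0] pivot 3
  R1 -= 3*R0 → (0, 2, 0, 3)  (L[1][0] := 3)
  R2 -= 3*R0 → (0, 5, 4, 2)  (L[2][0] := 3)
  R3 -= 4*R0 → (0, 2, 2, 5)  (L[3][0] := 4)
[col 1] pivot 2
  R2 -= 6*R1 → (0, 0, 4, 5)  (L[2][1] := 6)
  R3 -= 1*R1 → (0, 0, 2, 2)  (L[3][1] := 1)

L[1][0] = 3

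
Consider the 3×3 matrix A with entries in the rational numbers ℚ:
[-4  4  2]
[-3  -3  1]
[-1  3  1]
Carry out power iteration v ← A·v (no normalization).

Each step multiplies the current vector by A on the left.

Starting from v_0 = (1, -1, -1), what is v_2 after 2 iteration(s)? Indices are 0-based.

v_2 = (26, 28, 2)

v_0 = (1, -1, -1).
v_1 = A·v_0 = (-10, -1, -5).
v_2 = A·v_1 = (26, 28, 2).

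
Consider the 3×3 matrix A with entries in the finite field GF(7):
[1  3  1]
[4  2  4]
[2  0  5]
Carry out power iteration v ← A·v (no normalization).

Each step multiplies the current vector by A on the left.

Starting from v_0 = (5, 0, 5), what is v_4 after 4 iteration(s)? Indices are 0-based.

v_4 = (2, 1, 6)

v_0 = (5, 0, 5).
v_1 = A·v_0 = (3, 5, 0).
v_2 = A·v_1 = (4, 1, 6).
v_3 = A·v_2 = (6, 0, 3).
v_4 = A·v_3 = (2, 1, 6).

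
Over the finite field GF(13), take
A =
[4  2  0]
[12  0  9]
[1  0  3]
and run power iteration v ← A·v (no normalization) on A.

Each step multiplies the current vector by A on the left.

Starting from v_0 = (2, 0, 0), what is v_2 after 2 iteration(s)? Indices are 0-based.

v_2 = (2, 10, 1)

v_0 = (2, 0, 0).
v_1 = A·v_0 = (8, 11, 2).
v_2 = A·v_1 = (2, 10, 1).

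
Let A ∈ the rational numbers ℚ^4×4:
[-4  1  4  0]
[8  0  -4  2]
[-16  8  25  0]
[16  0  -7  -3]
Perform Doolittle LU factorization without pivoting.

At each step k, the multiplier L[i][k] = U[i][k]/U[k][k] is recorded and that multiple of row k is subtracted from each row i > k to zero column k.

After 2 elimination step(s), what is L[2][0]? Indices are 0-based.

L[2][0] = 4

k=0: U[0][0]=-4
  eliminate (1,0): mult=-2, new row 1: (0, 2, 4, 2); set L[1][0]=-2
  eliminate (2,0): mult=4, new row 2: (0, 4, 9, 0); set L[2][0]=4
  eliminate (3,0): mult=-4, new row 3: (0, 4, 9, -3); set L[3][0]=-4
k=1: U[1][1]=2
  eliminate (2,1): mult=2, new row 2: (0, 0, 1, -4); set L[2][1]=2
  eliminate (3,1): mult=2, new row 3: (0, 0, 1, -7); set L[3][1]=2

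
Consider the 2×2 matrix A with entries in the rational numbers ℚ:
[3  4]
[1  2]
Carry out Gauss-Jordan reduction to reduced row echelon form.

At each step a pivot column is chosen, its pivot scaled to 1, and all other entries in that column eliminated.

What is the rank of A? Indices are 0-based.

rank = 2

step 1: normalize row 0 (÷3) = (1, 4/3)
  row 1: subtract 1×row0 = (0, 2/3)
step 2: normalize row 1 (÷2/3) = (0, 1)
  row 0: subtract 4/3×row1 = (1, 0)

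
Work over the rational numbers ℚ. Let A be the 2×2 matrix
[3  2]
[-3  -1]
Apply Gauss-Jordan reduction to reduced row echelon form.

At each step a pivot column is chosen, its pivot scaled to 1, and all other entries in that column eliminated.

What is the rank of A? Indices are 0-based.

pivot(0,0)=3: scale R0 → (1, 2/3)
  clear (1,0): R1 −= (-3)R0 → (0, 1)
pivot(1,1)=1: scale R1 → (0, 1)
  clear (0,1): R0 −= (2/3)R1 → (1, 0)

rank = 2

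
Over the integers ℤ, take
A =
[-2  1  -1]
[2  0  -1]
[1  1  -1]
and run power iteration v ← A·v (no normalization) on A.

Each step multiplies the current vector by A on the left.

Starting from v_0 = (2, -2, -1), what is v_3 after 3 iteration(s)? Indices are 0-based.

v_0 = (2, -2, -1).
v_1 = A·v_0 = (-5, 5, 1).
v_2 = A·v_1 = (14, -11, -1).
v_3 = A·v_2 = (-38, 29, 4).

v_3 = (-38, 29, 4)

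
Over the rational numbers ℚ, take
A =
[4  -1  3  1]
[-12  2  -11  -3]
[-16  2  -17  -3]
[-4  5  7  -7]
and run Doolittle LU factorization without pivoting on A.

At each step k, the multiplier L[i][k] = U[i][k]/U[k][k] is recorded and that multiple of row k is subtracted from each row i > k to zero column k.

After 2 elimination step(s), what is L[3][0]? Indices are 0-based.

Step 1: pivot at (0,0) is 4.
  row1 ← row1 − (-3)·row0  ⇒  L[1][0]=-3, U row1=(0, -1, -2, 0)
  row2 ← row2 − (-4)·row0  ⇒  L[2][0]=-4, U row2=(0, -2, -5, 1)
  row3 ← row3 − (-1)·row0  ⇒  L[3][0]=-1, U row3=(0, 4, 10, -6)
Step 2: pivot at (1,1) is -1.
  row2 ← row2 − (2)·row1  ⇒  L[2][1]=2, U row2=(0, 0, -1, 1)
  row3 ← row3 − (-4)·row1  ⇒  L[3][1]=-4, U row3=(0, 0, 2, -6)

L[3][0] = -1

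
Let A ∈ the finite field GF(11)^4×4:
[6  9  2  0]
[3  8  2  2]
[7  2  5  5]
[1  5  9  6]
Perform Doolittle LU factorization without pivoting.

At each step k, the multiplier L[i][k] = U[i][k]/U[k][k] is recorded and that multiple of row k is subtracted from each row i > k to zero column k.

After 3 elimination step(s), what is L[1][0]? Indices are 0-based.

L[1][0] = 6

k=0: U[0][0]=6
  eliminate (1,0): mult=6, new row 1: (0, 9, 1, 2); set L[1][0]=6
  eliminate (2,0): mult=3, new row 2: (0, 8, 10, 5); set L[2][0]=3
  eliminate (3,0): mult=2, new row 3: (0, 9, 5, 6); set L[3][0]=2
k=1: U[1][1]=9
  eliminate (2,1): mult=7, new row 2: (0, 0, 3, 2); set L[2][1]=7
  eliminate (3,1): mult=1, new row 3: (0, 0, 4, 4); set L[3][1]=1
k=2: U[2][2]=3
  eliminate (3,2): mult=5, new row 3: (0, 0, 0, 5); set L[3][2]=5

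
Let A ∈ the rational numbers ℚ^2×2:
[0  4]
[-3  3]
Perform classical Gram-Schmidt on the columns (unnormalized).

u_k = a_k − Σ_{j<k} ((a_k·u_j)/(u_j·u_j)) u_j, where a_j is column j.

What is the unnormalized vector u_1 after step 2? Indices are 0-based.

u_1 = (4, 0)

Step 1: u_0 = a_0 = (0, -3).
Step 2: u_1 = a_1 − (-1)·u_0 = (4, 0).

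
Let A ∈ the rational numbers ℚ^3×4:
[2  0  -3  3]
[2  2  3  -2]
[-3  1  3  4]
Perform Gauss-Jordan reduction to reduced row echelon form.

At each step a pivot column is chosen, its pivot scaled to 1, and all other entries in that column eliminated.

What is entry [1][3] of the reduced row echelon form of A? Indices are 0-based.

M[1][3] = 29/6

pivot(0,0)=2: scale R0 → (1, 0, -3/2, 3/2)
  clear (1,0): R1 −= (2)R0 → (0, 2, 6, -5)
  clear (2,0): R2 −= (-3)R0 → (0, 1, -3/2, 17/2)
pivot(1,1)=2: scale R1 → (0, 1, 3, -5/2)
  clear (2,1): R2 −= (1)R1 → (0, 0, -9/2, 11)
pivot(2,2)=-9/2: scale R2 → (0, 0, 1, -22/9)
  clear (0,2): R0 −= (-3/2)R2 → (1, 0, 0, -13/6)
  clear (1,2): R1 −= (3)R2 → (0, 1, 0, 29/6)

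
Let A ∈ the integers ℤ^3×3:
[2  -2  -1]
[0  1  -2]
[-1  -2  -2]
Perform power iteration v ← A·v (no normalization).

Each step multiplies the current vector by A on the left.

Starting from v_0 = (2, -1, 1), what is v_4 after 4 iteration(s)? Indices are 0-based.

v_4 = (106, 51, 49)

v_0 = (2, -1, 1).
v_1 = A·v_0 = (5, -3, -2).
v_2 = A·v_1 = (18, 1, 5).
v_3 = A·v_2 = (29, -9, -30).
v_4 = A·v_3 = (106, 51, 49).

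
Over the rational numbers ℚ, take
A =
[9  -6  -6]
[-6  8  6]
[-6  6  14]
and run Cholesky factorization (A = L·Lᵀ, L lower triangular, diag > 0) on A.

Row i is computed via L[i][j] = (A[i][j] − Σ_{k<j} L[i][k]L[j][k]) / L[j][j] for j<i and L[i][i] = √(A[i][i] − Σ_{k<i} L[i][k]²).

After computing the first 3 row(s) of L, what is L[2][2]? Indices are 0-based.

L[2][2] = 3

Step 1: L[0][0] = √(9) = 3.
  L[1][0] = (-6) / L[0][0] = -2.
Step 2: L[1][1] = √(4) = 2.
  L[2][0] = (-6) / L[0][0] = -2.
  L[2][1] = (2) / L[1][1] = 1.
Step 3: L[2][2] = √(9) = 3.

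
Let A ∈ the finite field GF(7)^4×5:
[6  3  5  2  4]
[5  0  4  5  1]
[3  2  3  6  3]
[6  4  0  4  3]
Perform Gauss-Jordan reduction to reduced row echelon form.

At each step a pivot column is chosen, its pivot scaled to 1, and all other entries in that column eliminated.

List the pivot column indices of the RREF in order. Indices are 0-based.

pivot columns: 0, 1, 2, 3

step 1: normalize row 0 (÷6) = (1, 4, 2, 5, 3)
  row 1: subtract 5×row0 = (0, 1, 1, 1, 0)
  row 2: subtract 3×row0 = (0, 4, 4, 5, 1)
  row 3: subtract 6×row0 = (0, 1, 2, 2, 6)
step 2: normalize row 1 (÷1) = (0, 1, 1, 1, 0)
  row 0: subtract 4×row1 = (1, 0, 5, 1, 3)
  row 2: subtract 4×row1 = (0, 0, 0, 1, 1)
  row 3: subtract 1×row1 = (0, 0, 1, 1, 6)
step 3: exchange rows 2,3
step 3: normalize row 2 (÷1) = (0, 0, 1, 1, 6)
  row 0: subtract 5×row2 = (1, 0, 0, 3, 1)
  row 1: subtract 1×row2 = (0, 1, 0, 0, 1)
step 4: normalize row 3 (÷1) = (0, 0, 0, 1, 1)
  row 0: subtract 3×row3 = (1, 0, 0, 0, 5)
  row 2: subtract 1×row3 = (0, 0, 1, 0, 5)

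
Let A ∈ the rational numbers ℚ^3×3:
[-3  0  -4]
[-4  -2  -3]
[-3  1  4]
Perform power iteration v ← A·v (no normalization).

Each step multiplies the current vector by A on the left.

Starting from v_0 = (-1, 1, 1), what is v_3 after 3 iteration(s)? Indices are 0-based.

v_3 = (-49, 50, 205)

v_0 = (-1, 1, 1).
v_1 = A·v_0 = (-1, -1, 8).
v_2 = A·v_1 = (-29, -18, 34).
v_3 = A·v_2 = (-49, 50, 205).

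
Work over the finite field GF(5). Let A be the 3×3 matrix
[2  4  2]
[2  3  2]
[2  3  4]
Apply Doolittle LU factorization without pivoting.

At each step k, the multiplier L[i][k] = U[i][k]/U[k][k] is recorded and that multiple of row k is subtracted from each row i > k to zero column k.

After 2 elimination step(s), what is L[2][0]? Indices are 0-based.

k=0: U[0][0]=2
  eliminate (1,0): mult=1, new row 1: (0, 4, 0); set L[1][0]=1
  eliminate (2,0): mult=1, new row 2: (0, 4, 2); set L[2][0]=1
k=1: U[1][1]=4
  eliminate (2,1): mult=1, new row 2: (0, 0, 2); set L[2][1]=1

L[2][0] = 1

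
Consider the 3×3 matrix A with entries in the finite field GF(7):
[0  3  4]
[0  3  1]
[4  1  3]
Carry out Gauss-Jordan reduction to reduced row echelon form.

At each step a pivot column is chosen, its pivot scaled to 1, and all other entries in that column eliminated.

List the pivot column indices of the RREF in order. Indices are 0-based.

pivot columns: 0, 1, 2

[1] R0 <-> R2
[1] R0 /= 4  ⇒  (1, 2, 6)
[2] R1 /= 3  ⇒  (0, 1, 5)
     R0 -= 2·R1  ⇒  (1, 0, 3)
     R2 -= 3·R1  ⇒  (0, 0, 3)
[3] R2 /= 3  ⇒  (0, 0, 1)
     R0 -= 3·R2  ⇒  (1, 0, 0)
     R1 -= 5·R2  ⇒  (0, 1, 0)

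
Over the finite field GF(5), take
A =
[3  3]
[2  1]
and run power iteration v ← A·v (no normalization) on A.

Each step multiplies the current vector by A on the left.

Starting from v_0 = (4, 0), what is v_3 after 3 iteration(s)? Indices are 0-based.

v_3 = (1, 2)

v_0 = (4, 0).
v_1 = A·v_0 = (2, 3).
v_2 = A·v_1 = (0, 2).
v_3 = A·v_2 = (1, 2).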